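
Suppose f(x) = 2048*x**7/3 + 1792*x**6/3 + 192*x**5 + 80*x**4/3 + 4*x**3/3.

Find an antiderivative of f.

The substitution u = -4*x**2 - x works: f is exactly (dF/du)*(du/dx) for that inner function.
Check: d/dx[x**4*(4*x + 1)**4/3] = 2048*x**7/3 + 1792*x**6/3 + 192*x**5 + 80*x**4/3 + 4*x**3/3 = f(x).

An antiderivative is F(x) = x**4*(4*x + 1)**4/3.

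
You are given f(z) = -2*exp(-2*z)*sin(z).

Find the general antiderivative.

F(z) = 2*(2*sin(z) + cos(z))*exp(-2*z)/5 + C

An antiderivative F(z) passes only if d/dz[F] lands on f(z) exactly.
Check: d/dz[2*(2*sin(z) + cos(z))*exp(-2*z)/5] = -2*exp(-2*z)*sin(z) = f(z).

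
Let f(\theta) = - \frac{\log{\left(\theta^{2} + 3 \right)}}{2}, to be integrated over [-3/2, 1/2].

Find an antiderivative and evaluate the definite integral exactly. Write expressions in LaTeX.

Check any antiderivative F(\theta) by computing F'(\theta) and comparing it with f(\theta).
F(\theta) = - \frac{\theta \log{\left(\theta^{2} + 3 \right)} - 2 \theta + 2 \sqrt{3} \operatorname{atan}{\left(\frac{\sqrt{3} \theta}{3} \right)}}{2} is an antiderivative of f.
Check: d/d\theta[- \frac{\theta \log{\left(\theta^{2} + 3 \right)} - 2 \theta + 2 \sqrt{3} \operatorname{atan}{\left(\frac{\sqrt{3} \theta}{3} \right)}}{2}] = - \frac{\log{\left(\theta^{2} + 3 \right)}}{2} = f(\theta).
F(1/2) = - \sqrt{3} \operatorname{atan}{\left(\frac{\sqrt{3}}{6} \right)} - \frac{\log{\left(\frac{13}{4} \right)}}{4} + \frac{1}{2}; F(-3/2) = - \frac{3}{2} + \sqrt{3} \operatorname{atan}{\left(\frac{\sqrt{3}}{2} \right)} + \frac{3 \log{\left(\frac{21}{4} \right)}}{4}.
Integral = F(1/2) - F(-3/2) = - \frac{3 \log{\left(\frac{21}{4} \right)}}{4} - \sqrt{3} \operatorname{atan}{\left(\frac{\sqrt{3}}{2} \right)} - \sqrt{3} \operatorname{atan}{\left(\frac{\sqrt{3}}{6} \right)} - \frac{\log{\left(\frac{13}{4} \right)}}{4} + 2.

Antiderivative: F(\theta) = - \frac{\theta \log{\left(\theta^{2} + 3 \right)} - 2 \theta + 2 \sqrt{3} \operatorname{atan}{\left(\frac{\sqrt{3} \theta}{3} \right)}}{2}; value = - \frac{3 \log{\left(\frac{21}{4} \right)}}{4} - \sqrt{3} \operatorname{atan}{\left(\frac{\sqrt{3}}{2} \right)} - \sqrt{3} \operatorname{atan}{\left(\frac{\sqrt{3}}{6} \right)} - \frac{\log{\left(\frac{13}{4} \right)}}{4} + 2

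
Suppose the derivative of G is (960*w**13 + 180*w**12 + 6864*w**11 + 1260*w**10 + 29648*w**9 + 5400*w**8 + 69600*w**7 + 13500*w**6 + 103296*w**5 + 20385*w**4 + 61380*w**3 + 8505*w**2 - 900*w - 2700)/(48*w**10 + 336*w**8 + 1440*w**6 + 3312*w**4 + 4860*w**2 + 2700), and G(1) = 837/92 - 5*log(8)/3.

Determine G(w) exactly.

Whatever form G(w) takes, its d/dw must return the stated G'(w).
A general antiderivative is 5*w**4 + 5*w**3/4 + 3*w**2/2 - 5*w/(2*(w**4/3 + w**2 + 5/2)) - 5*log(4*w**2 + 4)/3 + 3/2 + C.
The condition gives C = 837/92 - 5*log(8)/3 - (791/92 - 5*log(8)/3) = 1/2.
So G(w) = 5*w**4 + 5*w**3/4 + 3*w**2/2 - 5*w/(2*(w**4/3 + w**2 + 5/2)) - 5*log(4*w**2 + 4)/3 + 2.
Check: d/dw[5*w**4 + 5*w**3/4 + 3*w**2/2 - 5*w/(2*(w**4/3 + w**2 + 5/2)) - 5*log(4*w**2 + 4)/3 + 2] = (960*w**13 + 180*w**12 + 6864*w**11 + 1260*w**10 + 29648*w**9 + 5400*w**8 + 69600*w**7 + 13500*w**6 + 103296*w**5 + 20385*w**4 + 61380*w**3 + 8505*w**2 - 900*w - 2700)/(48*w**10 + 336*w**8 + 1440*w**6 + 3312*w**4 + 4860*w**2 + 2700) = G'(w).

G(w) = 5*w**4 + 5*w**3/4 + 3*w**2/2 - 5*w/(2*(w**4/3 + w**2 + 5/2)) - 5*log(4*w**2 + 4)/3 + 2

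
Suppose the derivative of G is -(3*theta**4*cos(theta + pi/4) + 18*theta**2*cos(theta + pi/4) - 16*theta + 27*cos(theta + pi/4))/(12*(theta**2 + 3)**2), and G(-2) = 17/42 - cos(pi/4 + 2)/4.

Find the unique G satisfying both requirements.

G(theta) = -sin(theta + pi/4)/4 + 1/2 - 4/(6*theta**2 + 18)

Check a candidate G(theta) by differentiating: d/dtheta[G] must match the given G'(theta).
A general antiderivative is -sin(theta + pi/4)/4 - 4/(3*(2*theta**2 + 6)) + C.
The condition gives C = 17/42 - cos(pi/4 + 2)/4 - (-2/21 - cos(pi/4 + 2)/4) = 1/2.
So G(theta) = -sin(theta + pi/4)/4 + 1/2 - 4/(6*theta**2 + 18).
Check: d/dtheta[-sin(theta + pi/4)/4 + 1/2 - 4/(6*theta**2 + 18)] = (-3*theta**4*cos(theta + pi/4) - 18*theta**2*cos(theta + pi/4) + 16*theta - 27*cos(theta + pi/4))/(12*theta**4 + 72*theta**2 + 108), which equals G'(theta).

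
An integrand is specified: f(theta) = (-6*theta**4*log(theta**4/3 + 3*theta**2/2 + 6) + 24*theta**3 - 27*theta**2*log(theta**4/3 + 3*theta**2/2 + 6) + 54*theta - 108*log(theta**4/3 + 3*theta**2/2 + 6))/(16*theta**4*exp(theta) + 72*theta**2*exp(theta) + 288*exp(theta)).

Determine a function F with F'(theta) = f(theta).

An antiderivative is F(theta) = 3*exp(-theta)*log(theta**4/3 + 3*theta**2/2 + 6)/8.

f has the shape u'v + uv' for u = 3*exp(-theta)/8 and v = log(theta**4/3 + 3*theta**2/2 + 6) — it is the derivative of the product u*v.
Check: d/dtheta[3*exp(-theta)*log(theta**4/3 + 3*theta**2/2 + 6)/8] = (-6*theta**4*log(theta**4/3 + 3*theta**2/2 + 6) + 24*theta**3 - 27*theta**2*log(theta**4/3 + 3*theta**2/2 + 6) + 54*theta - 108*log(theta**4/3 + 3*theta**2/2 + 6))/(16*theta**4*exp(theta) + 72*theta**2*exp(theta) + 288*exp(theta)) = f(theta).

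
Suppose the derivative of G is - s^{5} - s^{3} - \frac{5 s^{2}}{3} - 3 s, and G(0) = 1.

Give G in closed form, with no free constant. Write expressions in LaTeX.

The integrand splits into summands that can be handled one at a time.
A general antiderivative is - \frac{s^{6}}{6} - \frac{s^{4}}{4} - \frac{5 s^{3}}{9} - \frac{3 s^{2}}{2} + C.
The condition gives C = 1 - (0) = 1.
So G(s) = - \frac{6 s^{6} + 9 s^{4} + 20 s^{3} + 54 s^{2} - 36}{36}.
Check: d/ds[- \frac{6 s^{6} + 9 s^{4} + 20 s^{3} + 54 s^{2} - 36}{36}] = - s^{5} - s^{3} - \frac{5 s^{2}}{3} - 3 s = G'(s).

G(s) = - \frac{6 s^{6} + 9 s^{4} + 20 s^{3} + 54 s^{2} - 36}{36}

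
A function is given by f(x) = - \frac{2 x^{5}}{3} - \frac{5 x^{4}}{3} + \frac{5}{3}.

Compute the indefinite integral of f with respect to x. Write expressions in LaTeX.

Integrate term by term and add the pieces.
Check: d/dx[- \frac{x \left(x^{5} + 3 x^{4} - 15\right)}{9}] = - \frac{2 x^{5}}{3} - \frac{5 x^{4}}{3} + \frac{5}{3} = f(x).

F(x) = - \frac{x \left(x^{5} + 3 x^{4} - 15\right)}{9} + C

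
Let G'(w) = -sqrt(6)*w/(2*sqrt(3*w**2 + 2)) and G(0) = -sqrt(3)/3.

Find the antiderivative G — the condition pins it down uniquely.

The substitution u = 2*w**2 + 4/3 works: G'(w) is exactly (dG/du)*(du/dw) for that inner function.
A general antiderivative is -sqrt(2*w**2 + 4/3)/2 + C.
The condition gives C = -sqrt(3)/3 - (-sqrt(3)/3) = 0.
So G(w) = -sqrt(2*w**2 + 4/3)/2.
Check: d/dw[-sqrt(2*w**2 + 4/3)/2] = -sqrt(6)*w/(2*sqrt(3*w**2 + 2)) = G'(w).

G(w) = -sqrt(2*w**2 + 4/3)/2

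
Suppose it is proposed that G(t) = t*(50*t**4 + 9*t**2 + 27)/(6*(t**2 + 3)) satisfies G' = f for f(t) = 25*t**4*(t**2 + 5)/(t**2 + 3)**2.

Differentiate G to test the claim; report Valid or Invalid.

d/dt[G] = (50*t**6 + 253*t**4 + 18*t**2 + 27)/(2*t**4 + 12*t**2 + 18)
d/dt[G] - f(t) = 3/2 != 0.

Invalid: d/dt[G] - f = 3/2, which is not 0.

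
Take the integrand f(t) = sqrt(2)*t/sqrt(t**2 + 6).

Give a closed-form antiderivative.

An antiderivative is F(t) = sqrt(2)*sqrt(t**2 + 6).

The substitution u = t**2/2 + 3 works: f is exactly (dF/du)*(du/dt) for that inner function.
Check: d/dt[sqrt(2)*sqrt(t**2 + 6)] = sqrt(2)*t/sqrt(t**2 + 6) = f(t).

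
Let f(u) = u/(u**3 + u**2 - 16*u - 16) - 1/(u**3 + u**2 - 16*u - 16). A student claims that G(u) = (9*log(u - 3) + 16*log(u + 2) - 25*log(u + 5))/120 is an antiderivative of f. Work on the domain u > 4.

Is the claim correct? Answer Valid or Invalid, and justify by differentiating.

d/du[G] = u/(u**3 + 4*u**2 - 11*u - 30)
d/du[G] - f(u) = (-2*u**3 - u**2 + 3*u - 30)/(u**6 + 5*u**5 - 23*u**4 - 121*u**3 + 82*u**2 + 656*u + 480) != 0.

Invalid: d/du[G] - f = (-2*u**3 - u**2 + 3*u - 30)/(u**6 + 5*u**5 - 23*u**4 - 121*u**3 + 82*u**2 + 656*u + 480), which is not 0.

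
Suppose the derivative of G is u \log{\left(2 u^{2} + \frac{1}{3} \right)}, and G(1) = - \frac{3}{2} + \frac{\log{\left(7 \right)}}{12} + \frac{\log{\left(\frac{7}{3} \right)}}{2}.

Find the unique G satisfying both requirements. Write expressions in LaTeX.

A candidate passes only if d/du[G] lands on the given G'(u) exactly.
A general antiderivative is \frac{u^{2} \log{\left(2 u^{2} + \frac{1}{3} \right)}}{2} - \frac{u^{2}}{2} + \frac{\log{\left(6 u^{2} + 1 \right)}}{12} + C.
The condition gives C = - \frac{3}{2} + \frac{\log{\left(7 \right)}}{12} + \frac{\log{\left(\frac{7}{3} \right)}}{2} - (- \frac{1}{2} + \frac{\log{\left(7 \right)}}{12} + \frac{\log{\left(\frac{7}{3} \right)}}{2}) = -1.
So G(u) = \frac{u^{2} \log{\left(2 u^{2} + \frac{1}{3} \right)}}{2} - \frac{u^{2}}{2} + \frac{\log{\left(6 u^{2} + 1 \right)}}{12} - 1.
Check: d/du[\frac{u^{2} \log{\left(2 u^{2} + \frac{1}{3} \right)}}{2} - \frac{u^{2}}{2} + \frac{\log{\left(6 u^{2} + 1 \right)}}{12} - 1] = u \log{\left(2 u^{2} + \frac{1}{3} \right)} = G'(u).

G(u) = \frac{u^{2} \log{\left(2 u^{2} + \frac{1}{3} \right)}}{2} - \frac{u^{2}}{2} + \frac{\log{\left(6 u^{2} + 1 \right)}}{12} - 1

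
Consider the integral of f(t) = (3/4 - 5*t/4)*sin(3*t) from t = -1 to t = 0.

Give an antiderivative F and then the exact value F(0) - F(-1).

Antiderivative: F(t) = (15*t*cos(3*t) - 5*sin(3*t) - 9*cos(3*t))/36; value = 2*cos(3)/3 - 1/4 - 5*sin(3)/36

An antiderivative F(t) passes only if d/dt[F] lands on f(t) exactly.
F(t) = (15*t*cos(3*t) - 5*sin(3*t) - 9*cos(3*t))/36 is an antiderivative of f.
Check: d/dt[(15*t*cos(3*t) - 5*sin(3*t) - 9*cos(3*t))/36] = -5*t*sin(3*t)/4 + 3*sin(3*t)/4, which equals f(t).
F(0) = -1/4; F(-1) = 5*sin(3)/36 - 2*cos(3)/3.
Integral = F(0) - F(-1) = 2*cos(3)/3 - 1/4 - 5*sin(3)/36.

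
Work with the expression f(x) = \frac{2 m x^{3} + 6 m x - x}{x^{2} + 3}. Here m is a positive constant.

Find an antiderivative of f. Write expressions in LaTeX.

An antiderivative is F(x) = m x^{2} - \frac{\log{\left(x^{2} + 3 \right)}}{2}.

For F(x) to be correct the identity F'(x) - f(x) = 0 must hold.
Check: d/dx[m x^{2} - \frac{\log{\left(x^{2} + 3 \right)}}{2}] = \frac{2 m x^{3} + 6 m x - x}{x^{2} + 3} = f(x).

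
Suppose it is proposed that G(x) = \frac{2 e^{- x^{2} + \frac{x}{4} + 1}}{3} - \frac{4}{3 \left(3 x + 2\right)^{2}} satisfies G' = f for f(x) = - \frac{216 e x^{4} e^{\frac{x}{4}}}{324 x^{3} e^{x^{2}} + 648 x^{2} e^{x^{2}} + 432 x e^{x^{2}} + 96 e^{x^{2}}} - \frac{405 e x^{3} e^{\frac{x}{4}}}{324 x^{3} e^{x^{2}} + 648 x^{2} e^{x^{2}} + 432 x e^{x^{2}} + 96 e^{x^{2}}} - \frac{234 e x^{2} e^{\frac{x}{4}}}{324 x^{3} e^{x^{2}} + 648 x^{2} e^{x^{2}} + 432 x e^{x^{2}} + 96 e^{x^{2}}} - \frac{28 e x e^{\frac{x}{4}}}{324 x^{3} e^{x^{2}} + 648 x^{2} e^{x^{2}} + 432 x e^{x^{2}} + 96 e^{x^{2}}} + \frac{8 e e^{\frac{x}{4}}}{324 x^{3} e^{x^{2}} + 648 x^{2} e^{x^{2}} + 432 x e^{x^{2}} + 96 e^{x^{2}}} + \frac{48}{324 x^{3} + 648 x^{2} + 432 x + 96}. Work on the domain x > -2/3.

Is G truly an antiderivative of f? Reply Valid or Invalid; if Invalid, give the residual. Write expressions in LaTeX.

Invalid: d/dx[G] - f = \frac{- 216 e x^{4} e^{\frac{x}{4}} - 405 e x^{3} e^{\frac{x}{4}} - 234 e x^{2} e^{\frac{x}{4}} - 28 e x e^{\frac{x}{4}} + 8 e e^{\frac{x}{4}} + 48 e^{x^{2}}}{324 x^{3} e^{x^{2}} + 648 x^{2} e^{x^{2}} + 432 x e^{x^{2}} + 96 e^{x^{2}}}, which is not 0.

d/dx[G] = \frac{- 216 e x^{4} e^{\frac{x}{4}} e^{- x^{2}} - 405 e x^{3} e^{\frac{x}{4}} e^{- x^{2}} - 234 e x^{2} e^{\frac{x}{4}} e^{- x^{2}} - 28 e x e^{\frac{x}{4}} e^{- x^{2}} + 8 e e^{\frac{x}{4}} e^{- x^{2}} + 48}{162 x^{3} + 324 x^{2} + 216 x + 48}
d/dx[G] - f(x) = \frac{- 216 e x^{4} e^{\frac{x}{4}} - 405 e x^{3} e^{\frac{x}{4}} - 234 e x^{2} e^{\frac{x}{4}} - 28 e x e^{\frac{x}{4}} + 8 e e^{\frac{x}{4}} + 48 e^{x^{2}}}{324 x^{3} e^{x^{2}} + 648 x^{2} e^{x^{2}} + 432 x e^{x^{2}} + 96 e^{x^{2}}} != 0.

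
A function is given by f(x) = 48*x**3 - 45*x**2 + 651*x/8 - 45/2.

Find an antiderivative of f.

An antiderivative is F(x) = 12*x**4 - 15*x**3 + 651*x**2/16 - 45*x/2.

The substitution u = -2*x**2 + 5*x/4 - 3 works: f is exactly (dF/du)*(du/dx) for that inner function.
Check: d/dx[12*x**4 - 15*x**3 + 651*x**2/16 - 45*x/2] = 48*x**3 - 45*x**2 + 651*x/8 - 45/2 = f(x).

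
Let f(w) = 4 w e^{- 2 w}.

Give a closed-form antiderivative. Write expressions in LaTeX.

Recognize the product-rule pattern: f = u'v + uv' with u = - 2 w - 1, v = e^{- 2 w}, so integration by parts undoes it.
Check: d/dw[- 2 w e^{- 2 w} - e^{- 2 w}] = 4 w e^{- 2 w} = f(w).

An antiderivative is F(w) = - 2 w e^{- 2 w} - e^{- 2 w}.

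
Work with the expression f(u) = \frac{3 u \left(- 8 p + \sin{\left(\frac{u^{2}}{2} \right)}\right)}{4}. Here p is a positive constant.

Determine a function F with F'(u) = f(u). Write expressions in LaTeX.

For F(u) to be correct the identity F'(u) - f(u) = 0 must hold.
Check: d/du[- \frac{3 \left(4 p u^{2} + \cos{\left(\frac{u^{2}}{2} \right)}\right)}{4}] = - 6 p u + \frac{3 u \sin{\left(\frac{u^{2}}{2} \right)}}{4}, which equals f(u).

An antiderivative is F(u) = - \frac{3 \left(4 p u^{2} + \cos{\left(\frac{u^{2}}{2} \right)}\right)}{4}.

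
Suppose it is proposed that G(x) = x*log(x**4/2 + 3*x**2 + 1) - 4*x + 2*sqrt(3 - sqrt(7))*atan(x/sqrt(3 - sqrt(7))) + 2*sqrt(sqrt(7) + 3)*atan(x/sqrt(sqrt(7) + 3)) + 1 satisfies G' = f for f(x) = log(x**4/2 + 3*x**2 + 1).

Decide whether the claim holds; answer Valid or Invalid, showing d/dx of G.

d/dx[G] = log(x**4/2 + 3*x**2 + 1)
This equals f(x) exactly, so the claim holds.

Valid - the claim checks out under differentiation.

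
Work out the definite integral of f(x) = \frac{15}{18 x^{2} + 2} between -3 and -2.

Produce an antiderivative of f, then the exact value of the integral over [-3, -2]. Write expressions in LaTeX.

Differentiate the proposed F(x) back; it has to land on f(x) exactly.
F(x) = \frac{5 \operatorname{atan}{\left(3 x \right)}}{2} is an antiderivative of f.
Check: d/dx[\frac{5 \operatorname{atan}{\left(3 x \right)}}{2}] = \frac{15}{18 x^{2} + 2} = f(x).
F(-2) = - \frac{5 \operatorname{atan}{\left(6 \right)}}{2}; F(-3) = - \frac{5 \operatorname{atan}{\left(9 \right)}}{2}.
Integral = F(-2) - F(-3) = - \frac{5 \operatorname{atan}{\left(6 \right)}}{2} + \frac{5 \operatorname{atan}{\left(9 \right)}}{2}.

Antiderivative: F(x) = \frac{5 \operatorname{atan}{\left(3 x \right)}}{2}; value = - \frac{5 \operatorname{atan}{\left(6 \right)}}{2} + \frac{5 \operatorname{atan}{\left(9 \right)}}{2}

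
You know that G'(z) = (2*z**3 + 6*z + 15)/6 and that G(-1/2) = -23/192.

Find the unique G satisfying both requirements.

G(z) = (z**4 + 6*z**2 + 30*z + 12)/12

A first test for any G(z): its z-derivative must equal the given G'(z).
A general antiderivative is z**4/12 + z**2/2 + 5*z/2 + C.
The condition gives C = -23/192 - (-215/192) = 1.
So G(z) = (z**4 + 6*z**2 + 30*z + 12)/12.
Check: d/dz[(z**4 + 6*z**2 + 30*z + 12)/12] = z**3/3 + z + 5/2, which equals G'(z).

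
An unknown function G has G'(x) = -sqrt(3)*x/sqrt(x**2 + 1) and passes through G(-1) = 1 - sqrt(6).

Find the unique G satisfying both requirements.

The substitution u = 3*x**2 + 3 works: G'(x) is exactly (dG/du)*(du/dx) for that inner function.
A general antiderivative is -sqrt(3*x**2 + 3) + C.
The condition gives C = 1 - sqrt(6) - (-sqrt(6)) = 1.
So G(x) = -sqrt(3)*sqrt(x**2 + 1) + 1.
Check: d/dx[-sqrt(3)*sqrt(x**2 + 1) + 1] = -sqrt(3)*x/sqrt(x**2 + 1) = G'(x).

G(x) = -sqrt(3)*sqrt(x**2 + 1) + 1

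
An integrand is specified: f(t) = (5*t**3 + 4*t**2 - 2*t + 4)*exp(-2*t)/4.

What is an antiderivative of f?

An antiderivative is F(t) = (-20*t**3 - 46*t**2 - 38*t - 35)*exp(-2*t)/32.

f has the shape u'v + uv' for u = -5*t**3/8 - 23*t**2/16 - 19*t/16 - 35/32 and v = exp(-2*t) — it is the derivative of the product u*v.
Check: d/dt[(-20*t**3 - 46*t**2 - 38*t - 35)*exp(-2*t)/32] = (5*t**3 + 4*t**2 - 2*t + 4)*exp(-2*t)/4 = f(t).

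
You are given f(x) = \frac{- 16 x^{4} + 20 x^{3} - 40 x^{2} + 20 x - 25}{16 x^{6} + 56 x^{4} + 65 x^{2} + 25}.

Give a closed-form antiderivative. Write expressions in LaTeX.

For F(x) to be correct the identity F'(x) - f(x) = 0 must hold.
Check: d/dx[- \operatorname{atan}{\left(x \right)} - \frac{5}{4 \left(2 x^{2} + \frac{5}{2}\right)}] = \frac{- 16 x^{4} + 20 x^{3} - 40 x^{2} + 20 x - 25}{16 x^{6} + 56 x^{4} + 65 x^{2} + 25} = f(x).

An antiderivative is F(x) = - \operatorname{atan}{\left(x \right)} - \frac{5}{4 \left(2 x^{2} + \frac{5}{2}\right)}.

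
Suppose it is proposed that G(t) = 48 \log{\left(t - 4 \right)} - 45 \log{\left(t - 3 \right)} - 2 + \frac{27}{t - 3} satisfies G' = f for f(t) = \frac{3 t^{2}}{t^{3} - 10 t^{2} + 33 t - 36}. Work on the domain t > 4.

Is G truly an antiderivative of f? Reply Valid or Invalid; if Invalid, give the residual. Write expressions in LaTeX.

d/dt[G] = \frac{3 t^{2}}{t^{3} - 10 t^{2} + 33 t - 36}
This equals f(t) exactly, so the claim holds.

Valid - the claim checks out under differentiation.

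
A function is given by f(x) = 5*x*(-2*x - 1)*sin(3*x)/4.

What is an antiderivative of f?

An antiderivative is F(x) = 5*(18*x**2*cos(3*x) - 12*x*sin(3*x) + 9*x*cos(3*x) - 3*sin(3*x) - 4*cos(3*x))/108.

An antiderivative F(x) passes only if d/dx[F] lands on f(x) exactly.
Check: d/dx[5*(18*x**2*cos(3*x) - 12*x*sin(3*x) + 9*x*cos(3*x) - 3*sin(3*x) - 4*cos(3*x))/108] = -5*x**2*sin(3*x)/2 - 5*x*sin(3*x)/4, which equals f(x).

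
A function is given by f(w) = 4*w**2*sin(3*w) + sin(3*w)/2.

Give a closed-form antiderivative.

The integrand splits into summands that can be handled one at a time.
Check: d/dw[-4*w**2*cos(3*w)/3 + 8*w*sin(3*w)/9 + 7*cos(3*w)/54] = 4*w**2*sin(3*w) + sin(3*w)/2 = f(w).

An antiderivative is F(w) = -4*w**2*cos(3*w)/3 + 8*w*sin(3*w)/9 + 7*cos(3*w)/54.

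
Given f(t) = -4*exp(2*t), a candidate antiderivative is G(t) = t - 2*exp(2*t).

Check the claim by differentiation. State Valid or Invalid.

d/dt[G] = 1 - 4*exp(2*t)
d/dt[G] - f(t) = 1 != 0.

Invalid: d/dt[G] - f = 1, which is not 0.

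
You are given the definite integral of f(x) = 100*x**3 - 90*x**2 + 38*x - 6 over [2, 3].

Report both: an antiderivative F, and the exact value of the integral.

f matches the chain-rule pattern g'(h)*h' with inner function h(x) = 5*x**2 - 3*x + 1; substituting u = h(x) collapses the integral.
F(x) = 25*x**4 - 30*x**3 + 19*x**2 - 6*x is an antiderivative of f.
Check: d/dx[25*x**4 - 30*x**3 + 19*x**2 - 6*x] = 100*x**3 - 90*x**2 + 38*x - 6 = f(x).
F(3) = 1368; F(2) = 224.
Integral = F(3) - F(2) = 1144.

Antiderivative: F(x) = 25*x**4 - 30*x**3 + 19*x**2 - 6*x; value = 1144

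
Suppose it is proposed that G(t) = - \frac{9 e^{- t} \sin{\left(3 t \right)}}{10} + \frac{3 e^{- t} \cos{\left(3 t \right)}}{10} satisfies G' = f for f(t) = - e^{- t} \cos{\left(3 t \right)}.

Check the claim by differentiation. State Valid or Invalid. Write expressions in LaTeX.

d/dt[G] = - 3 e^{- t} \cos{\left(3 t \right)}
d/dt[G] - f(t) = - 2 e^{- t} \cos{\left(3 t \right)} != 0.

Invalid: d/dt[G] - f = - 2 e^{- t} \cos{\left(3 t \right)}, which is not 0.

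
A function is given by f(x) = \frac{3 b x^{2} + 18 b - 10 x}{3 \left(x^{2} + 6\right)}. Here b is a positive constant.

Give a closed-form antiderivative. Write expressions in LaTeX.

A first test for any F(x): its x-derivative must equal f(x) identically.
Check: d/dx[b x - \frac{5 \log{\left(\frac{x^{2}}{2} + 3 \right)}}{3}] = \frac{3 b x^{2} + 18 b - 10 x}{3 x^{2} + 18}, which equals f(x).

An antiderivative is F(x) = b x - \frac{5 \log{\left(\frac{x^{2}}{2} + 3 \right)}}{3}.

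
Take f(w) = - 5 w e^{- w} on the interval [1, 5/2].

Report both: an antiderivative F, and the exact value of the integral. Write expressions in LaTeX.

Antiderivative: F(w) = 5 w e^{- w} + 5 e^{- w}; value = - \frac{10}{e} + \frac{35}{2 e^{\frac{5}{2}}}

f has the shape u'v + uv' for u = 5 w + 5 and v = e^{- w} — it is the derivative of the product u*v.
F(w) = 5 w e^{- w} + 5 e^{- w} is an antiderivative of f.
Check: d/dw[5 w e^{- w} + 5 e^{- w}] = - 5 w e^{- w} = f(w).
F(5/2) = \frac{35}{2 e^{\frac{5}{2}}}; F(1) = \frac{10}{e}.
Integral = F(5/2) - F(1) = - \frac{10}{e} + \frac{35}{2 e^{\frac{5}{2}}}.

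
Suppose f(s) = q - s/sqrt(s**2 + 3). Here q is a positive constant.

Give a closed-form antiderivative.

An antiderivative is F(s) = q*s - sqrt(s**2 + 3).

Differentiate the proposed F(s) back; it has to land on f(s) exactly.
Check: d/ds[q*s - sqrt(s**2 + 3)] = (q*sqrt(s**2 + 3) - s)/sqrt(s**2 + 3), which equals f(s).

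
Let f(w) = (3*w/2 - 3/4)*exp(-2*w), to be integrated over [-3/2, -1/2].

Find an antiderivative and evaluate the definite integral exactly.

f has the shape u'v + uv' for u = -3*w/4 and v = exp(-2*w) — it is the derivative of the product u*v.
F(w) = -3*w*exp(-2*w)/4 is an antiderivative of f.
Check: d/dw[-3*w*exp(-2*w)/4] = (6*w - 3)*exp(-2*w)/4, which equals f(w).
F(-1/2) = 3*exp(1)/8; F(-3/2) = 9*exp(3)/8.
Integral = F(-1/2) - F(-3/2) = -9*exp(3)/8 + 3*exp(1)/8.

Antiderivative: F(w) = -3*w*exp(-2*w)/4; value = -9*exp(3)/8 + 3*exp(1)/8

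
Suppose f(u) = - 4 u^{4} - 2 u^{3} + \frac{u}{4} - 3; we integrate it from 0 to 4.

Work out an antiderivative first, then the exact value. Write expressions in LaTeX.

Antiderivative: F(u) = \frac{u \left(- 32 u^{4} - 20 u^{3} + 5 u - 120\right)}{40}; value = - \frac{4786}{5}

The integrand splits into summands that can be handled one at a time.
F(u) = \frac{u \left(- 32 u^{4} - 20 u^{3} + 5 u - 120\right)}{40} is an antiderivative of f.
Check: d/du[\frac{u \left(- 32 u^{4} - 20 u^{3} + 5 u - 120\right)}{40}] = - 4 u^{4} - 2 u^{3} + \frac{u}{4} - 3 = f(u).
F(4) = - \frac{4786}{5}; F(0) = 0.
Integral = F(4) - F(0) = - \frac{4786}{5}.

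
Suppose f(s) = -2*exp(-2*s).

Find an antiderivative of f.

An antiderivative is F(s) = exp(-2*s).

Recover f(s) by differentiating a candidate F(s); any mismatch rules it out.
Check: d/ds[exp(-2*s)] = -2*exp(-2*s) = f(s).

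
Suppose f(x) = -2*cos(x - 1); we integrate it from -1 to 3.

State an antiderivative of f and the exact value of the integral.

Antiderivative: F(x) = -2*sin(x - 1); value = -4*sin(2)

Recover f(x) by differentiating a candidate F(x); any mismatch rules it out.
F(x) = -2*sin(x - 1) is an antiderivative of f.
Check: d/dx[-2*sin(x - 1)] = -2*cos(x - 1) = f(x).
F(3) = -2*sin(2); F(-1) = 2*sin(2).
Integral = F(3) - F(-1) = -4*sin(2).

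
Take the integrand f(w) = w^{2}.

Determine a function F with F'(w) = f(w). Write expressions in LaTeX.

Differentiate the proposed F(w) back; it has to land on f(w) exactly.
Check: d/dw[\frac{w^{3}}{3}] = w^{2} = f(w).

An antiderivative is F(w) = \frac{w^{3}}{3}.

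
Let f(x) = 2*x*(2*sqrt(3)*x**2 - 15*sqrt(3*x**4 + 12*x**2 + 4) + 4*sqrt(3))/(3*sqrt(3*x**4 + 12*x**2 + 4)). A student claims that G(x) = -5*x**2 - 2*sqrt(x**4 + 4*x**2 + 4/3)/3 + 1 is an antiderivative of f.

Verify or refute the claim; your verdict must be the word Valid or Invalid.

d/dx[G] = (-4*sqrt(3)*x**3 - 30*x*sqrt(3*x**4 + 12*x**2 + 4) - 8*sqrt(3)*x)/(3*sqrt(3*x**4 + 12*x**2 + 4))
d/dx[G] - f(x) = (-8*sqrt(3)*x**3 - 16*sqrt(3)*x)/(3*sqrt(3*x**4 + 12*x**2 + 4)) != 0.

Invalid: d/dx[G] - f = (-8*sqrt(3)*x**3 - 16*sqrt(3)*x)/(3*sqrt(3*x**4 + 12*x**2 + 4)), which is not 0.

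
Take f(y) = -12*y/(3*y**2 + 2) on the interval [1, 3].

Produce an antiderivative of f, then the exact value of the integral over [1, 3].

f matches the chain-rule pattern g'(h)*h' with inner function h(y) = y**2/2 + 1/3; substituting u = h(y) collapses the integral.
F(y) = -2*log(3*y**2 + 2) is an antiderivative of f.
Check: d/dy[-2*log(3*y**2 + 2)] = -12*y/(3*y**2 + 2) = f(y).
F(3) = -2*log(29); F(1) = -2*log(5).
Integral = F(3) - F(1) = -2*log(29/6) + 2*log(5/6).

Antiderivative: F(y) = -2*log(3*y**2 + 2); value = -2*log(29/6) + 2*log(5/6)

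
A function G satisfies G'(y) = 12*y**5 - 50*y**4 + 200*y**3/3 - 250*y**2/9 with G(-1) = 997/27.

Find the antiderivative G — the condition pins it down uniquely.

G(y) = 2*y**6 - 10*y**5 + 50*y**4/3 - 250*y**3/27 - 1

G'(y) matches the chain-rule pattern g'(h)*h' with inner function h(y) = -y**2 + 5*y/3; substituting u = h(y) collapses the integral.
A general antiderivative is -2*(-y**2 + 5*y/3)**3 + C.
The condition gives C = 997/27 - (1024/27) = -1.
So G(y) = 2*y**6 - 10*y**5 + 50*y**4/3 - 250*y**3/27 - 1.
Check: d/dy[2*y**6 - 10*y**5 + 50*y**4/3 - 250*y**3/27 - 1] = 12*y**5 - 50*y**4 + 200*y**3/3 - 250*y**2/9 = G'(y).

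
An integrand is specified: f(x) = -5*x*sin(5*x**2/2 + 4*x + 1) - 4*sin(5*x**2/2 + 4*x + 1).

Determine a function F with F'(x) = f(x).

An antiderivative is F(x) = cos(5*x**2/2 + 4*x + 1).

The substitution u = 5*x**2/2 + 4*x + 1 works: f is exactly (dF/du)*(du/dx) for that inner function.
Check: d/dx[cos(5*x**2/2 + 4*x + 1)] = -5*x*sin(5*x**2/2 + 4*x + 1) - 4*sin(5*x**2/2 + 4*x + 1) = f(x).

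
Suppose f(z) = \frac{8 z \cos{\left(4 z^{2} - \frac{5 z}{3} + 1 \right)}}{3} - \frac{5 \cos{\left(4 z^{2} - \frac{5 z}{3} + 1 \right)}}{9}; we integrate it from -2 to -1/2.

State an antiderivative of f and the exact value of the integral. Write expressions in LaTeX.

f matches the chain-rule pattern g'(h)*h' with inner function h(z) = 4 z^{2} - \frac{5 z}{3} + 1; substituting u = h(z) collapses the integral.
F(z) = \frac{\sin{\left(4 z^{2} - \frac{5 z}{3} + 1 \right)}}{3} is an antiderivative of f.
Check: d/dz[\frac{\sin{\left(4 z^{2} - \frac{5 z}{3} + 1 \right)}}{3}] = \frac{8 z \cos{\left(4 z^{2} - \frac{5 z}{3} + 1 \right)}}{3} - \frac{5 \cos{\left(4 z^{2} - \frac{5 z}{3} + 1 \right)}}{9} = f(z).
F(-1/2) = \frac{\sin{\left(\frac{17}{6} \right)}}{3}; F(-2) = \frac{\sin{\left(\frac{61}{3} \right)}}{3}.
Integral = F(-1/2) - F(-2) = - \frac{\sin{\left(\frac{61}{3} \right)}}{3} + \frac{\sin{\left(\frac{17}{6} \right)}}{3}.

Antiderivative: F(z) = \frac{\sin{\left(4 z^{2} - \frac{5 z}{3} + 1 \right)}}{3}; value = - \frac{\sin{\left(\frac{61}{3} \right)}}{3} + \frac{\sin{\left(\frac{17}{6} \right)}}{3}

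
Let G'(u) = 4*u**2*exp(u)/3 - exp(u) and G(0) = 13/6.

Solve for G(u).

Recognize the product-rule pattern: G'(u) = v'r + vr' with v = 4*u**2/3 - 8*u/3 + 5/3, r = exp(u), so integration by parts undoes it.
A general antiderivative is (4*u**2 - 8*u + 5)*exp(u)/3 + C.
The condition gives C = 13/6 - (5/3) = 1/2.
So G(u) = (8*u**2*exp(u) - 16*u*exp(u) + 10*exp(u) + 3)/6.
Check: d/du[(8*u**2*exp(u) - 16*u*exp(u) + 10*exp(u) + 3)/6] = 4*u**2*exp(u)/3 - exp(u) = G'(u).

G(u) = (8*u**2*exp(u) - 16*u*exp(u) + 10*exp(u) + 3)/6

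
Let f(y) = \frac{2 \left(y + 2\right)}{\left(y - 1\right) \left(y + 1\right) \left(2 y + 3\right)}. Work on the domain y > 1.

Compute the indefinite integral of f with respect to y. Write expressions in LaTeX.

The denominator factors as \left(y - 1\right) \left(y + 1\right) \left(2 y + 3\right); partial fractions split f into directly integrable pieces: \frac{4}{5 \left(2 y + 3\right)} - \frac{1}{y + 1} + \frac{3}{5 \left(y - 1\right)}.
Check: d/dy[\frac{3 \log{\left(y - 1 \right)}}{5} - \log{\left(y + 1 \right)} + \frac{2 \log{\left(y + \frac{3}{2} \right)}}{5}] = \frac{2 y + 4}{2 y^{3} + 3 y^{2} - 2 y - 3}, which equals f(y).

F(y) = \frac{3 \log{\left(y - 1 \right)}}{5} - \log{\left(y + 1 \right)} + \frac{2 \log{\left(y + \frac{3}{2} \right)}}{5} + C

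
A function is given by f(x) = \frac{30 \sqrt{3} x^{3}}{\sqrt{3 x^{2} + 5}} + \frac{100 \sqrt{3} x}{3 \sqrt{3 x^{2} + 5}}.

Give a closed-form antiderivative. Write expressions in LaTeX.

f has the shape u'v + uv' for u = 10 x^{2} and v = \sqrt{x^{2} + \frac{5}{3}} — it is the derivative of the product u*v.
Check: d/dx[10 x^{2} \sqrt{x^{2} + \frac{5}{3}}] = \frac{\sqrt{3} \left(90 x^{3} + 100 x\right)}{3 \sqrt{3 x^{2} + 5}}, which equals f(x).

An antiderivative is F(x) = 10 x^{2} \sqrt{x^{2} + \frac{5}{3}}.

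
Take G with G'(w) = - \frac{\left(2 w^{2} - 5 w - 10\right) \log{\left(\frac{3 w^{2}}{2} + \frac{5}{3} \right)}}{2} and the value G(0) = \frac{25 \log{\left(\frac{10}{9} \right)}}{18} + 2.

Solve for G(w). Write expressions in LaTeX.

A candidate passes only if d/dw[G] lands on the given G'(w) exactly.
A general antiderivative is \frac{2 w^{3}}{9} - \frac{5 w^{2}}{4} - \frac{290 w}{27} + \left(- \frac{w^{3}}{3} + \frac{5 w^{2}}{4} + 5 w\right) \log{\left(\frac{3 w^{2}}{2} + \frac{5}{3} \right)} + \frac{25 \log{\left(w^{2} + \frac{10}{9} \right)}}{18} + \frac{290 \sqrt{10} \operatorname{atan}{\left(\frac{3 \sqrt{10} w}{10} \right)}}{81} + C.
The condition gives C = \frac{25 \log{\left(\frac{10}{9} \right)}}{18} + 2 - (\frac{25 \log{\left(\frac{10}{9} \right)}}{18}) = 2.
So G(w) = - \frac{w^{3} \log{\left(9 w^{2} + 10 \right)}}{3} + \frac{2 w^{3}}{9} + \frac{w^{3} \log{\left(6 \right)}}{3} + \frac{5 w^{2} \log{\left(9 w^{2} + 10 \right)}}{4} - \frac{5 w^{2} \log{\left(6 \right)}}{4} - \frac{5 w^{2}}{4} + 5 w \log{\left(9 w^{2} + 10 \right)} - \frac{290 w}{27} - 5 w \log{\left(6 \right)} + \frac{25 \log{\left(w^{2} + \frac{10}{9} \right)}}{18} + \frac{290 \sqrt{10} \operatorname{atan}{\left(\frac{3 \sqrt{10} w}{10} \right)}}{81} + 2.
Check: d/dw[- \frac{w^{3} \log{\left(9 w^{2} + 10 \right)}}{3} + \frac{2 w^{3}}{9} + \frac{w^{3} \log{\left(6 \right)}}{3} + \frac{5 w^{2} \log{\left(9 w^{2} + 10 \right)}}{4} - \frac{5 w^{2} \log{\left(6 \right)}}{4} - \frac{5 w^{2}}{4} + 5 w \log{\left(9 w^{2} + 10 \right)} - \frac{290 w}{27} - 5 w \log{\left(6 \right)} + \frac{25 \log{\left(w^{2} + \frac{10}{9} \right)}}{18} + \frac{290 \sqrt{10} \operatorname{atan}{\left(\frac{3 \sqrt{10} w}{10} \right)}}{81} + 2] = - w^{2} \log{\left(9 w^{2} + 10 \right)} + w^{2} \log{\left(6 \right)} + \frac{5 w \log{\left(9 w^{2} + 10 \right)}}{2} - \frac{5 w \log{\left(6 \right)}}{2} + 5 \log{\left(9 w^{2} + 10 \right)} - 5 \log{\left(6 \right)}, which equals G'(w).

G(w) = - \frac{w^{3} \log{\left(9 w^{2} + 10 \right)}}{3} + \frac{2 w^{3}}{9} + \frac{w^{3} \log{\left(6 \right)}}{3} + \frac{5 w^{2} \log{\left(9 w^{2} + 10 \right)}}{4} - \frac{5 w^{2} \log{\left(6 \right)}}{4} - \frac{5 w^{2}}{4} + 5 w \log{\left(9 w^{2} + 10 \right)} - \frac{290 w}{27} - 5 w \log{\left(6 \right)} + \frac{25 \log{\left(w^{2} + \frac{10}{9} \right)}}{18} + \frac{290 \sqrt{10} \operatorname{atan}{\left(\frac{3 \sqrt{10} w}{10} \right)}}{81} + 2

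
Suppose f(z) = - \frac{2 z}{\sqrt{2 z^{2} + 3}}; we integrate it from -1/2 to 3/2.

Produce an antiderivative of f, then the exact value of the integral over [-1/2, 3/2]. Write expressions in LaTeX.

Antiderivative: F(z) = - \sqrt{2 z^{2} + 3}; value = - \frac{\sqrt{30}}{2} + \frac{\sqrt{14}}{2}

f matches the chain-rule pattern g'(h)*h' with inner function h(z) = 2 z^{2} + 3; substituting u = h(z) collapses the integral.
F(z) = - \sqrt{2 z^{2} + 3} is an antiderivative of f.
Check: d/dz[- \sqrt{2 z^{2} + 3}] = - \frac{2 z}{\sqrt{2 z^{2} + 3}} = f(z).
F(3/2) = - \frac{\sqrt{30}}{2}; F(-1/2) = - \frac{\sqrt{14}}{2}.
Integral = F(3/2) - F(-1/2) = - \frac{\sqrt{30}}{2} + \frac{\sqrt{14}}{2}.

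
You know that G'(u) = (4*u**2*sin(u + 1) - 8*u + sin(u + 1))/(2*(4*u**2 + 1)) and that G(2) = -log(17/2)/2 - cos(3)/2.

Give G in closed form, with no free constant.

A candidate passes only if d/du[G] lands on the given G'(u) exactly.
A general antiderivative is -log(2*u**2 + 1/2)/2 - cos(u + 1)/2 + C.
The condition gives C = -log(17/2)/2 - cos(3)/2 - (-log(17/2)/2 - cos(3)/2) = 0.
So G(u) = -log(2*u**2 + 1/2)/2 - cos(u + 1)/2.
Check: d/du[-log(2*u**2 + 1/2)/2 - cos(u + 1)/2] = (4*u**2*sin(u + 1) - 8*u + sin(u + 1))/(8*u**2 + 2), which equals G'(u).

G(u) = -log(2*u**2 + 1/2)/2 - cos(u + 1)/2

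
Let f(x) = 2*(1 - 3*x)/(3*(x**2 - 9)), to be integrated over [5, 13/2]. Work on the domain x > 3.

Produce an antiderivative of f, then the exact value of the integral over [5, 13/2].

Factor the denominator (3*(x - 3)*(x + 3)) and decompose: f = -10/(9*(x + 3)) - 8/(9*(x - 3)); each piece integrates to a log, atan, or power term.
F(x) = -2*(4*log(x - 3) + 5*log(x + 3))/9 is an antiderivative of f.
Check: d/dx[-2*(4*log(x - 3) + 5*log(x + 3))/9] = (2 - 6*x)/(3*x**2 - 27), which equals f(x).
F(13/2) = -10*log(19/2)/9 - 8*log(7/2)/9; F(5) = -10*log(8)/9 - 8*log(2)/9.
Integral = F(13/2) - F(5) = -10*log(19/2)/9 - 8*log(7/2)/9 + 8*log(2)/9 + 10*log(8)/9.

Antiderivative: F(x) = -2*(4*log(x - 3) + 5*log(x + 3))/9; value = -10*log(19/2)/9 - 8*log(7/2)/9 + 8*log(2)/9 + 10*log(8)/9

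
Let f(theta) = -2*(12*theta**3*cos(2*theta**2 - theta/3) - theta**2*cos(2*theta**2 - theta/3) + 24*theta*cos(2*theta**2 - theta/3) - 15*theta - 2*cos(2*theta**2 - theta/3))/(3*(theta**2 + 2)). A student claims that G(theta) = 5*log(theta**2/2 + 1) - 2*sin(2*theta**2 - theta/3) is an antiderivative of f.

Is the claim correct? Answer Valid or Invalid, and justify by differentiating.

Valid. The derivative of G reproduces f.

d/dtheta[G] = (-24*theta**3*cos(2*theta**2 - theta/3) + 2*theta**2*cos(2*theta**2 - theta/3) - 48*theta*cos(2*theta**2 - theta/3) + 30*theta + 4*cos(2*theta**2 - theta/3))/(3*theta**2 + 6)
This equals f(theta) exactly, so the claim holds.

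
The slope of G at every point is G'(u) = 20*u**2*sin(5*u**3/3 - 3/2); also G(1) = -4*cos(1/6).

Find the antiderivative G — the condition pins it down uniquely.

The substitution w = 5*u**3/3 - 3/2 works: G'(u) is exactly (dG/dw)*(dw/du) for that inner function.
A general antiderivative is -4*cos(5*u**3/3 - 3/2) + C.
The condition gives C = -4*cos(1/6) - (-4*cos(1/6)) = 0.
So G(u) = -4*cos(5*u**3/3 - 3/2).
Check: d/du[-4*cos(5*u**3/3 - 3/2)] = 20*u**2*sin(5*u**3/3 - 3/2) = G'(u).

G(u) = -4*cos(5*u**3/3 - 3/2)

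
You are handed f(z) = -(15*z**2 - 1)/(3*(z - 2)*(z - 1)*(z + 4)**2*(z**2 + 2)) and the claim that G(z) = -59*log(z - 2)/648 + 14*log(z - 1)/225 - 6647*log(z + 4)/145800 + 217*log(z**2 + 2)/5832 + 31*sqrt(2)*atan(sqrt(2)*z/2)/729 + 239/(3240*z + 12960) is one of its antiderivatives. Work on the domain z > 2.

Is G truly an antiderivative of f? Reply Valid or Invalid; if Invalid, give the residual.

Invalid: d/dz[G] - f = 239/(3240*z**2 + 25920*z + 51840), which is not 0.

d/dz[G] = (239*z**4 - 717*z**3 - 15244*z**2 - 1434*z + 2036)/(3240*z**6 + 16200*z**5 - 12960*z**4 - 71280*z**3 + 64800*z**2 - 207360*z + 207360)
d/dz[G] - f(z) = 239/(3240*z**2 + 25920*z + 51840) != 0.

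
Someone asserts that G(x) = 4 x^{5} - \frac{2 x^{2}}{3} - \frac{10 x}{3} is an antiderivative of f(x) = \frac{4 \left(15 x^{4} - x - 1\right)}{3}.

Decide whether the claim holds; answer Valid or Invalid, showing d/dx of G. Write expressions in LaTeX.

Invalid: d/dx[G] - f = -2, which is not 0.

d/dx[G] = 20 x^{4} - \frac{4 x}{3} - \frac{10}{3}
d/dx[G] - f(x) = -2 != 0.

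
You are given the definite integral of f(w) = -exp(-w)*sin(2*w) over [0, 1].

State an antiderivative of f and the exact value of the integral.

Antiderivative: F(w) = exp(-w)*sin(2*w)/5 + 2*exp(-w)*cos(2*w)/5; value = -2/5 + 2*exp(-1)*cos(2)/5 + exp(-1)*sin(2)/5

Check any antiderivative F(w) by computing F'(w) and comparing it with f(w).
F(w) = exp(-w)*sin(2*w)/5 + 2*exp(-w)*cos(2*w)/5 is an antiderivative of f.
Check: d/dw[exp(-w)*sin(2*w)/5 + 2*exp(-w)*cos(2*w)/5] = -exp(-w)*sin(2*w) = f(w).
F(1) = 2*exp(-1)*cos(2)/5 + exp(-1)*sin(2)/5; F(0) = 2/5.
Integral = F(1) - F(0) = -2/5 + 2*exp(-1)*cos(2)/5 + exp(-1)*sin(2)/5.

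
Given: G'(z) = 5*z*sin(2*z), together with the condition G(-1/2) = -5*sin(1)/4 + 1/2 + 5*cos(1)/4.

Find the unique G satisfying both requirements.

The proposed G(z) is checked by its d/dz: the result must match the given G'(z).
A general antiderivative is -5*z*cos(2*z)/2 + 5*sin(2*z)/4 + C.
The condition gives C = -5*sin(1)/4 + 1/2 + 5*cos(1)/4 - (-5*sin(1)/4 + 5*cos(1)/4) = 1/2.
So G(z) = -5*z*cos(2*z)/2 + 5*sin(2*z)/4 + 1/2.
Check: d/dz[-5*z*cos(2*z)/2 + 5*sin(2*z)/4 + 1/2] = 5*z*sin(2*z) = G'(z).

G(z) = -5*z*cos(2*z)/2 + 5*sin(2*z)/4 + 1/2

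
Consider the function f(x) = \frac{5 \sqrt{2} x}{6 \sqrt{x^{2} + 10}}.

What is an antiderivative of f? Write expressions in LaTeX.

An antiderivative is F(x) = \frac{5 \sqrt{2} \sqrt{x^{2} + 10}}{6}.

The substitution u = \frac{x^{2}}{2} + 5 works: f is exactly (dF/du)*(du/dx) for that inner function.
Check: d/dx[\frac{5 \sqrt{2} \sqrt{x^{2} + 10}}{6}] = \frac{5 \sqrt{2} x}{6 \sqrt{x^{2} + 10}} = f(x).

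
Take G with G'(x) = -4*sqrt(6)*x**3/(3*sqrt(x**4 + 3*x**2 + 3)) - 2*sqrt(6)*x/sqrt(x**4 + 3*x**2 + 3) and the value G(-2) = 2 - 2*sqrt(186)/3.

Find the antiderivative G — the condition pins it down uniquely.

G'(x) matches the chain-rule pattern g'(h)*h' with inner function h(x) = 2*x**4/3 + 2*x**2 + 2; substituting u = h(x) collapses the integral.
A general antiderivative is -2*sqrt(2*x**4/3 + 2*x**2 + 2) + C.
The condition gives C = 2 - 2*sqrt(186)/3 - (-2*sqrt(186)/3) = 2.
So G(x) = 2 - 2*sqrt(2*x**4/3 + 2*x**2 + 2).
Check: d/dx[2 - 2*sqrt(2*x**4/3 + 2*x**2 + 2)] = (-4*sqrt(6)*x**3 - 6*sqrt(6)*x)/(3*sqrt(x**4 + 3*x**2 + 3)), which equals G'(x).

G(x) = 2 - 2*sqrt(2*x**4/3 + 2*x**2 + 2)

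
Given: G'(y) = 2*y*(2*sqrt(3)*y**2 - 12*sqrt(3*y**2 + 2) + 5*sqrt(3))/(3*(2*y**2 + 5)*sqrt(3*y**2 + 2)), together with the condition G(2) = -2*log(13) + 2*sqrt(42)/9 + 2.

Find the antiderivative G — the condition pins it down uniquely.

Recover the given G'(y) by differentiating a candidate G(y); any mismatch rules it out.
A general antiderivative is 2*sqrt(y**2 + 2/3)/3 - 2*log(2*y**2 + 5) + C.
The condition gives C = -2*log(13) + 2*sqrt(42)/9 + 2 - (-2*log(13) + 2*sqrt(42)/9) = 2.
So G(y) = 2*sqrt(y**2 + 2/3)/3 - 2*log(2*y**2 + 5) + 2.
Check: d/dy[2*sqrt(y**2 + 2/3)/3 - 2*log(2*y**2 + 5) + 2] = (4*sqrt(3)*y**3 - 24*y*sqrt(3*y**2 + 2) + 10*sqrt(3)*y)/(6*y**2*sqrt(3*y**2 + 2) + 15*sqrt(3*y**2 + 2)), which equals G'(y).

G(y) = 2*sqrt(y**2 + 2/3)/3 - 2*log(2*y**2 + 5) + 2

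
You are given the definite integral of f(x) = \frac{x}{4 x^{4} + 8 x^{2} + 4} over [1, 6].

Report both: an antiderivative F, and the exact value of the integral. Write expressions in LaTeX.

Antiderivative: F(x) = - \frac{1}{8 x^{2} + 8}; value = \frac{35}{592}

The substitution u = 2 x^{2} + 2 works: f is exactly (dF/du)*(du/dx) for that inner function.
F(x) = - \frac{1}{8 x^{2} + 8} is an antiderivative of f.
Check: d/dx[- \frac{1}{8 x^{2} + 8}] = \frac{x}{4 x^{4} + 8 x^{2} + 4} = f(x).
F(6) = - \frac{1}{296}; F(1) = - \frac{1}{16}.
Integral = F(6) - F(1) = \frac{35}{592}.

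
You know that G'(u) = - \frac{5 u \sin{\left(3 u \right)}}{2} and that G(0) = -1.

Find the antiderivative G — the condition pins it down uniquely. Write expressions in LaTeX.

Since d/du undoes antidifferentiation here, G(u) must give back the stated G'(u).
A general antiderivative is \frac{5 u \cos{\left(3 u \right)}}{6} - \frac{5 \sin{\left(3 u \right)}}{18} + C.
The condition gives C = -1 - (0) = -1.
So G(u) = \frac{15 u \cos{\left(3 u \right)} - 5 \sin{\left(3 u \right)} - 18}{18}.
Check: d/du[\frac{15 u \cos{\left(3 u \right)} - 5 \sin{\left(3 u \right)} - 18}{18}] = - \frac{5 u \sin{\left(3 u \right)}}{2} = G'(u).

G(u) = \frac{15 u \cos{\left(3 u \right)} - 5 \sin{\left(3 u \right)} - 18}{18}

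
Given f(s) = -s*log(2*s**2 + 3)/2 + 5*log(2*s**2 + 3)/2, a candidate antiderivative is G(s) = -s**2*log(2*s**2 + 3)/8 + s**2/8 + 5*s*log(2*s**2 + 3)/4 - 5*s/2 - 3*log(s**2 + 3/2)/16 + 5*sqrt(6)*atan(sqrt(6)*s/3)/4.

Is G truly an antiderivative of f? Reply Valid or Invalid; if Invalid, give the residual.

d/ds[G] = -s*log(2*s**2 + 3)/4 + 5*log(2*s**2 + 3)/4
d/ds[G] - f(s) = s*log(2*s**2 + 3)/4 - 5*log(2*s**2 + 3)/4 != 0.

Invalid: d/ds[G] - f = s*log(2*s**2 + 3)/4 - 5*log(2*s**2 + 3)/4, which is not 0.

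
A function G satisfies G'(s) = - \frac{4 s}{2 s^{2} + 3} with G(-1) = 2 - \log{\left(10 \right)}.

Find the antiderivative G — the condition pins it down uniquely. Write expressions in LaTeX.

G(s) = 2 - \log{\left(4 s^{2} + 6 \right)}

G'(s) matches the chain-rule pattern g'(h)*h' with inner function h(s) = 4 s^{2} + 6; substituting u = h(s) collapses the integral.
A general antiderivative is - \log{\left(4 s^{2} + 6 \right)} + C.
The condition gives C = 2 - \log{\left(10 \right)} - (- \log{\left(10 \right)}) = 2.
So G(s) = 2 - \log{\left(4 s^{2} + 6 \right)}.
Check: d/ds[2 - \log{\left(4 s^{2} + 6 \right)}] = - \frac{4 s}{2 s^{2} + 3} = G'(s).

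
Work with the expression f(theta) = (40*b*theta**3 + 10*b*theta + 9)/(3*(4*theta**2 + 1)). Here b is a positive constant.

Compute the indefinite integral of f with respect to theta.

Recover f(theta) by differentiating a candidate F(theta); any mismatch rules it out.
Check: d/dtheta[5*b*theta**2/3 + 3*atan(2*theta)/2] = (40*b*theta**3 + 10*b*theta + 9)/(12*theta**2 + 3), which equals f(theta).

F(theta) = 5*b*theta**2/3 + 3*atan(2*theta)/2 + C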